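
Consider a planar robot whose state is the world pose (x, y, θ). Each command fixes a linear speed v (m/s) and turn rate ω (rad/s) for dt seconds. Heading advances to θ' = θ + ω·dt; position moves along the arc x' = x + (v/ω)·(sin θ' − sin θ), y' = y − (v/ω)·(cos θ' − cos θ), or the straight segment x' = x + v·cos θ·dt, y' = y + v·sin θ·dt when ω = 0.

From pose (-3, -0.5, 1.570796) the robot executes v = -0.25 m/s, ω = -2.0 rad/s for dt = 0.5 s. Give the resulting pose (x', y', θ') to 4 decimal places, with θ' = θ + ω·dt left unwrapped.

θ' = 1.5708 + -2.0·0.5 = 0.5708
R = v/ω = -0.25/-2.0 = 0.1250
x' = -3 + 0.1250·(sin 0.5708 − sin 1.5708) = -3.0575
y' = -0.5 − 0.1250·(cos 0.5708 − cos 1.5708) = -0.6052

(-3.0575, -0.6052, 0.5708)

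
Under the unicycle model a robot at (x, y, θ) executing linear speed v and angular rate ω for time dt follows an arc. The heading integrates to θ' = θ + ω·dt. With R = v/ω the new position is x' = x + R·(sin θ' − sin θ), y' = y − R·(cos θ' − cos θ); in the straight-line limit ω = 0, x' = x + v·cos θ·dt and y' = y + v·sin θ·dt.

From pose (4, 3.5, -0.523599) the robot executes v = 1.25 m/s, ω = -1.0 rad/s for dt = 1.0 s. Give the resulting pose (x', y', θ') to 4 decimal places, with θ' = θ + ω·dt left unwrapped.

θ' = -0.5236 + -1.0·1.0 = -1.5236
R = v/ω = 1.25/-1.0 = -1.2500
x' = 4 + -1.2500·(sin -1.5236 − sin -0.5236) = 4.6236
y' = 3.5 − -1.2500·(cos -1.5236 − cos -0.5236) = 2.4764

(4.6236, 2.4764, -1.5236)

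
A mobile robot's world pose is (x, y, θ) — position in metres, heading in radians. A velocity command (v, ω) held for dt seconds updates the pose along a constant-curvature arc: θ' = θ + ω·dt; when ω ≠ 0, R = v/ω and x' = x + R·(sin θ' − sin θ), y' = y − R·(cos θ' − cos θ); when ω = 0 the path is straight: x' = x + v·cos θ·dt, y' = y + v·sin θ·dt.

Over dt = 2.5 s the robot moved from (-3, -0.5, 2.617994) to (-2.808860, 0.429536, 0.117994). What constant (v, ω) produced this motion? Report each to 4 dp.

Δθ = 0.117994 − 2.617994 = -2.500000
ω = Δθ/dt = -2.500000/2.5 = -1.0000
R = −Δy/(cos θ' − cos θ) = -0.5000
v = R·ω = -0.5000·-1.0000 = 0.5000

v = 0.5000, ω = -1.0000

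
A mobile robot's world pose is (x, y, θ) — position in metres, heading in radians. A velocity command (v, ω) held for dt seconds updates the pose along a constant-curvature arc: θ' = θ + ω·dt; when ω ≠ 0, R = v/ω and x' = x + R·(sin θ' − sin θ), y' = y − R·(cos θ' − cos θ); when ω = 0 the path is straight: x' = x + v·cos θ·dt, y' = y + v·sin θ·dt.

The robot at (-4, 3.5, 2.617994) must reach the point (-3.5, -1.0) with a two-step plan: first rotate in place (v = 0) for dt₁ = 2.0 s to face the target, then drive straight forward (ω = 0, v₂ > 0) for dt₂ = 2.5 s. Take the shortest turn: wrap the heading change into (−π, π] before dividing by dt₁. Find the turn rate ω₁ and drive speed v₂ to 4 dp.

ω₁ = 1.1025, v₂ = 1.8111

heading to target = atan2(-1−3.5, -3.5−-4) = -1.4601
Δθ = wrap(-1.4601 − 2.6180) = 2.2051; ω₁ = Δθ/dt₁ = 1.1025
distance = √((-3.5−-4)² + (-1−3.5)²) = 4.5277; v₂ = distance/dt₂ = 1.8111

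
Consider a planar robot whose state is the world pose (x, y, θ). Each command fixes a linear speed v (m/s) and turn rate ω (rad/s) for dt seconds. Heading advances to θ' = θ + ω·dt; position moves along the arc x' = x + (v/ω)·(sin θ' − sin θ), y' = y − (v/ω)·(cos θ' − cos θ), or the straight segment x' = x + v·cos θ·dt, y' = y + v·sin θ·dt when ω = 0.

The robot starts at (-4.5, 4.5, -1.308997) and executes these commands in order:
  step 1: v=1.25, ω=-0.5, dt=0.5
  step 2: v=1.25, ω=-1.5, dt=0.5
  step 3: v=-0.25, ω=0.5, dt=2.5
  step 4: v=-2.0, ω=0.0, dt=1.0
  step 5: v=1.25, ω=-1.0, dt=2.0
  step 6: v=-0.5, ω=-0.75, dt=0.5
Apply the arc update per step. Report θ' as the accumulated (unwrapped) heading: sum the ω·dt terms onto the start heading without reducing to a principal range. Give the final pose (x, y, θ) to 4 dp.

step 1: θ'=-1.5590 (R=-2.5000) → pose (-4.4150, 3.8825, -1.5590)
step 2: θ'=-2.3090 (R=-0.8333) → pose (-4.6319, 3.3118, -2.3090)
step 3: θ'=-1.0590 (R=-0.5000) → pose (-4.5658, 3.8932, -1.0590)
step 4: θ'=-1.0590 (straight) → pose (-5.5453, 5.6369, -1.0590)
step 5: θ'=-3.0590 (R=-1.2500) → pose (-6.5320, 3.7790, -3.0590)
step 6: θ'=-3.4340 (R=0.6667) → pose (-6.2848, 3.7530, -3.4340)

(-6.2848, 3.7530, -3.4340)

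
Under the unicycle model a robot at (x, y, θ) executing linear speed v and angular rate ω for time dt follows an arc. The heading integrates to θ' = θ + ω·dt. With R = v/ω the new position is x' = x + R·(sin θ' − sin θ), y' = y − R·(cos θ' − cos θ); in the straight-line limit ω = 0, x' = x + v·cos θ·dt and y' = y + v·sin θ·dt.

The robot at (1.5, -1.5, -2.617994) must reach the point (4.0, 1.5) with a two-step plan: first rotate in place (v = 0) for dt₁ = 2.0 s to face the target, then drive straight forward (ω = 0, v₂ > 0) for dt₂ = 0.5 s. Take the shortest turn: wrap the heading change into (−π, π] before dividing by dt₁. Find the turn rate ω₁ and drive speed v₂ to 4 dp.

heading to target = atan2(1.5−-1.5, 4−1.5) = 0.8761
Δθ = wrap(0.8761 − -2.6180) = -2.7891; ω₁ = Δθ/dt₁ = -1.3946
distance = √((4−1.5)² + (1.5−-1.5)²) = 3.9051; v₂ = distance/dt₂ = 7.8102

ω₁ = -1.3946, v₂ = 7.8102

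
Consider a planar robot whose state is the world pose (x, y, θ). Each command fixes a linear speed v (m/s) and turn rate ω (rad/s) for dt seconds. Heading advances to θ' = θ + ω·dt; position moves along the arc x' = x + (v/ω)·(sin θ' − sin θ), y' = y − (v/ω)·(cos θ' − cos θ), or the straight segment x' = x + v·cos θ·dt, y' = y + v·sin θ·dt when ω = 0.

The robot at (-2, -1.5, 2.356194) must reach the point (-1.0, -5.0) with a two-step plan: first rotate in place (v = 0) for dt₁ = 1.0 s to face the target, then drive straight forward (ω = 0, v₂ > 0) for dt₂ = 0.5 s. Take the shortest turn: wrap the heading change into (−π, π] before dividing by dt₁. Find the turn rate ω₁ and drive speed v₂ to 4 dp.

heading to target = atan2(-5−-1.5, -1−-2) = -1.2925
Δθ = wrap(-1.2925 − 2.3562) = 2.6345; ω₁ = Δθ/dt₁ = 2.6345
distance = √((-1−-2)² + (-5−-1.5)²) = 3.6401; v₂ = distance/dt₂ = 7.2801

ω₁ = 2.6345, v₂ = 7.2801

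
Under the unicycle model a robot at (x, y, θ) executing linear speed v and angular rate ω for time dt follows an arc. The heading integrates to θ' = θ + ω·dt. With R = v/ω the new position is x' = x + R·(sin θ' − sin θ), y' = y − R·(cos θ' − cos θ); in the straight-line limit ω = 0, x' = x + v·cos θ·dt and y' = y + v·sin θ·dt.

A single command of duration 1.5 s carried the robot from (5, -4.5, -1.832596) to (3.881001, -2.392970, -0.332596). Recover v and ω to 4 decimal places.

Δθ = -0.332596 − -1.832596 = 1.500000
ω = Δθ/dt = 1.500000/1.5 = 1.0000
R = −Δy/(cos θ' − cos θ) = -1.7500
v = R·ω = -1.7500·1.0000 = -1.7500

v = -1.7500, ω = 1.0000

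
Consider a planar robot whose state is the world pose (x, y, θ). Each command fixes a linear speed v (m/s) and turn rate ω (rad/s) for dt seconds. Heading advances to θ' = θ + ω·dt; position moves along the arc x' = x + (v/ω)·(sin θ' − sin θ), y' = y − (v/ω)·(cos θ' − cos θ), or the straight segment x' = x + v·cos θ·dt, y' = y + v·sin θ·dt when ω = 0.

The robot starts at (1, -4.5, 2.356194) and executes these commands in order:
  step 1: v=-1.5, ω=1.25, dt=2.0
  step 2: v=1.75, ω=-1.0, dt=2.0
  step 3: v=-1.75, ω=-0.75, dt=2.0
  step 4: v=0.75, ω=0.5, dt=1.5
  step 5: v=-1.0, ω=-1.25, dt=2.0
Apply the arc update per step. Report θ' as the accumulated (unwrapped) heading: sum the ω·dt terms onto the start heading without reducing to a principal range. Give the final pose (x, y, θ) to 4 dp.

(1.2639, -8.2076, -0.3938)

step 1: θ'=4.8562 (R=-1.2000) → pose (3.0361, -3.4795, 4.8562)
step 2: θ'=2.8562 (R=-1.7500) → pose (0.8115, -5.4095, 2.8562)
step 3: θ'=1.3562 (R=2.3333) → pose (2.4344, -8.1454, 1.3562)
step 4: θ'=2.1062 (R=1.5000) → pose (2.2589, -7.0606, 2.1062)
step 5: θ'=-0.3938 (R=0.8000) → pose (1.2639, -8.2076, -0.3938)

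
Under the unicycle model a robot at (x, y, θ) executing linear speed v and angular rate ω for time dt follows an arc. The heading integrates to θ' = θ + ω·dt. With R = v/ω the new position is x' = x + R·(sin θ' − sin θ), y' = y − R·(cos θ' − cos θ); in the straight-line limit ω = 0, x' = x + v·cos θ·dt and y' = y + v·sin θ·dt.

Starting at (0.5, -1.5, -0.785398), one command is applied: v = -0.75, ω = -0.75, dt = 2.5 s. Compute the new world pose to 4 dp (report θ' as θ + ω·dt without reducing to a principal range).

(0.7443, 0.0935, -2.6604)

θ' = -0.7854 + -0.75·2.5 = -2.6604
R = v/ω = -0.75/-0.75 = 1.0000
x' = 0.5 + 1.0000·(sin -2.6604 − sin -0.7854) = 0.7443
y' = -1.5 − 1.0000·(cos -2.6604 − cos -0.7854) = 0.0935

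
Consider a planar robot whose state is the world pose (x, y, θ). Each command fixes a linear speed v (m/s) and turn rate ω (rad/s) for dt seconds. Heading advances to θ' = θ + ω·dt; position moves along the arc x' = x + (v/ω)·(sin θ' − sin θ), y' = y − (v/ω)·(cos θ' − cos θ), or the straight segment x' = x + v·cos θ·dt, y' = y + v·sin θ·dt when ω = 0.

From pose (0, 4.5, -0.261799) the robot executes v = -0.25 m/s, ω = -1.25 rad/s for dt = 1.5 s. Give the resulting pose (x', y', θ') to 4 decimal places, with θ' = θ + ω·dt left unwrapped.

θ' = -0.2618 + -1.25·1.5 = -2.1368
R = v/ω = -0.25/-1.25 = 0.2000
x' = 0 + 0.2000·(sin -2.1368 − sin -0.2618) = -0.1170
y' = 4.5 − 0.2000·(cos -2.1368 − cos -0.2618) = 4.8004

(-0.1170, 4.8004, -2.1368)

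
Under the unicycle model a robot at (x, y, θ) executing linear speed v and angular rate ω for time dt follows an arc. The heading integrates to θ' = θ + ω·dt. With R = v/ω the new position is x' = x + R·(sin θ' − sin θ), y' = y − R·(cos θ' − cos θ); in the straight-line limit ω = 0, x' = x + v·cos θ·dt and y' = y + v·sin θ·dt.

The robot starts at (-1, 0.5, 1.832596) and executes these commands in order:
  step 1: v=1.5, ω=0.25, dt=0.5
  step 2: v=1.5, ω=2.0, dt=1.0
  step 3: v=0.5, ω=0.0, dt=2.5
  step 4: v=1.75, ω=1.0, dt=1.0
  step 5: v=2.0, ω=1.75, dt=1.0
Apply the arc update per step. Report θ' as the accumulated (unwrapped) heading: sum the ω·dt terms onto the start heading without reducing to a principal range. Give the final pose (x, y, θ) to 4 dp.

(-2.1798, -1.8570, 6.7076)

step 1: θ'=1.9576 (R=6.0000) → pose (-1.2388, 1.2104, 1.9576)
step 2: θ'=3.9576 (R=0.7500) → pose (-2.4797, 1.4414, 3.9576)
step 3: θ'=3.9576 (straight) → pose (-3.3362, 0.5309, 3.9576)
step 4: θ'=4.9576 (R=1.7500) → pose (-3.7591, -1.0930, 4.9576)
step 5: θ'=6.7076 (R=1.1429) → pose (-2.1798, -1.8570, 6.7076)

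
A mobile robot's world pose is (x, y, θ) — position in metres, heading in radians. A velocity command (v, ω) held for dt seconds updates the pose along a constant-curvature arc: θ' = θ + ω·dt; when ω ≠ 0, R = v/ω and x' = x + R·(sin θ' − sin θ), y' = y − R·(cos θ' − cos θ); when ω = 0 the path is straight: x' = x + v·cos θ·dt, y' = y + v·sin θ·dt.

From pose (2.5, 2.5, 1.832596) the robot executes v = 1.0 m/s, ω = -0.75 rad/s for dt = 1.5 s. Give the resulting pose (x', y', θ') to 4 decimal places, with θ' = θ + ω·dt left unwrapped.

(2.9212, 3.8583, 0.7076)

θ' = 1.8326 + -0.75·1.5 = 0.7076
R = v/ω = 1.0/-0.75 = -1.3333
x' = 2.5 + -1.3333·(sin 0.7076 − sin 1.8326) = 2.9212
y' = 2.5 − -1.3333·(cos 0.7076 − cos 1.8326) = 3.8583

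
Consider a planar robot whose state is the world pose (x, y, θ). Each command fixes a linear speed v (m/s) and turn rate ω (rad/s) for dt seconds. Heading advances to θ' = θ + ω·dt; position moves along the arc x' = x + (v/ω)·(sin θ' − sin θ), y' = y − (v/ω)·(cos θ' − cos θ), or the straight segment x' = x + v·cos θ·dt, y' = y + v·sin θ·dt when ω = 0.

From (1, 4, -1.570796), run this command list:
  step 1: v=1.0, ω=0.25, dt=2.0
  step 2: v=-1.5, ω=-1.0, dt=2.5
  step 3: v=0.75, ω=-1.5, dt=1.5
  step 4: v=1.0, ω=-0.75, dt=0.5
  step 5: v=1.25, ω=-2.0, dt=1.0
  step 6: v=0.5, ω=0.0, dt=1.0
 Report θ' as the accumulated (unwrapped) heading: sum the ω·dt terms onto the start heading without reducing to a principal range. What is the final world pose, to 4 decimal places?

step 1: θ'=-1.0708 (R=4.0000) → pose (1.4897, 2.0823, -1.0708)
step 2: θ'=-3.5708 (R=1.5000) → pose (3.4303, 4.1654, -3.5708)
step 3: θ'=-5.8208 (R=-0.5000) → pose (3.4153, 5.0675, -5.8208)
step 4: θ'=-6.1958 (R=-1.3333) → pose (3.8937, 5.2025, -6.1958)
step 5: θ'=-8.1958 (R=-0.6250) → pose (4.5371, 4.3703, -8.1958)
step 6: θ'=-8.1958 (straight) → pose (4.3695, 3.8993, -8.1958)

(4.3695, 3.8993, -8.1958)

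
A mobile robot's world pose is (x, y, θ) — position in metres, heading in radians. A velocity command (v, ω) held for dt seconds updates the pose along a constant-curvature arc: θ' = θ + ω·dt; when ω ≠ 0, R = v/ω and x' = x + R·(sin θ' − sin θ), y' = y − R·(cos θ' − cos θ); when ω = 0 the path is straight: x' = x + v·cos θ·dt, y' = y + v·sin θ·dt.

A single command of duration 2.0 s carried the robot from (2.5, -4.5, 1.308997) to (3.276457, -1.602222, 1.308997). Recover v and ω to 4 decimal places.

v = 1.5000, ω = 0.0000

Δθ = 1.308997 − 1.308997 = 0.000000
ω = Δθ/dt = 0.000000/2.0 = 0.0000
ω = 0 → v = (Δx·cos θ + Δy·sin θ)/dt = 1.5000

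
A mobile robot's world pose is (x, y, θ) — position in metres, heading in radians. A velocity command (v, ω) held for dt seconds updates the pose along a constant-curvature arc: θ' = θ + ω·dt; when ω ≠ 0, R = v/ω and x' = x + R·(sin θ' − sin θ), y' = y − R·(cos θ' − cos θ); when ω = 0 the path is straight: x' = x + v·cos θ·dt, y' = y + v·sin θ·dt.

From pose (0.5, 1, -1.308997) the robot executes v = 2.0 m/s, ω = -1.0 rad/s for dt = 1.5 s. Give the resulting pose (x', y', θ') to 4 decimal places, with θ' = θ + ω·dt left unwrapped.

(-0.7789, -1.4080, -2.8090)

θ' = -1.3090 + -1.0·1.5 = -2.8090
R = v/ω = 2.0/-1.0 = -2.0000
x' = 0.5 + -2.0000·(sin -2.8090 − sin -1.3090) = -0.7789
y' = 1 − -2.0000·(cos -2.8090 − cos -1.3090) = -1.4080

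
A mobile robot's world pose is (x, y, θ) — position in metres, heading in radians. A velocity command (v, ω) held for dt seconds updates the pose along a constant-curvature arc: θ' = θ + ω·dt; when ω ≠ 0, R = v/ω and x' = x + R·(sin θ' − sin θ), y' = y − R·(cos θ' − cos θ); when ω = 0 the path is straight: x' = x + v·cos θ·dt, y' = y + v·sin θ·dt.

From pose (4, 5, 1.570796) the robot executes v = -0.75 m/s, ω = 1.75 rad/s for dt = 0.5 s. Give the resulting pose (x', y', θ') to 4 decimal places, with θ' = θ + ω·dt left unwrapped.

(4.1539, 4.6711, 2.4458)

θ' = 1.5708 + 1.75·0.5 = 2.4458
R = v/ω = -0.75/1.75 = -0.4286
x' = 4 + -0.4286·(sin 2.4458 − sin 1.5708) = 4.1539
y' = 5 − -0.4286·(cos 2.4458 − cos 1.5708) = 4.6711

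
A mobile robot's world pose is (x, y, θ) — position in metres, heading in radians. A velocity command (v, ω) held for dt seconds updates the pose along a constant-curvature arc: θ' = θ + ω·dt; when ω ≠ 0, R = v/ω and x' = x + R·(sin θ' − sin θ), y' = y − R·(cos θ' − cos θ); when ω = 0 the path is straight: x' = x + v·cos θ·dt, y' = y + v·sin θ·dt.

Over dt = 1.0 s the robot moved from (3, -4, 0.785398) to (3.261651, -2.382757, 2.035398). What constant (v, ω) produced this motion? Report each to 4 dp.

Δθ = 2.035398 − 0.785398 = 1.250000
ω = Δθ/dt = 1.250000/1.0 = 1.2500
R = −Δy/(cos θ' − cos θ) = 1.4000
v = R·ω = 1.4000·1.2500 = 1.7500

v = 1.7500, ω = 1.2500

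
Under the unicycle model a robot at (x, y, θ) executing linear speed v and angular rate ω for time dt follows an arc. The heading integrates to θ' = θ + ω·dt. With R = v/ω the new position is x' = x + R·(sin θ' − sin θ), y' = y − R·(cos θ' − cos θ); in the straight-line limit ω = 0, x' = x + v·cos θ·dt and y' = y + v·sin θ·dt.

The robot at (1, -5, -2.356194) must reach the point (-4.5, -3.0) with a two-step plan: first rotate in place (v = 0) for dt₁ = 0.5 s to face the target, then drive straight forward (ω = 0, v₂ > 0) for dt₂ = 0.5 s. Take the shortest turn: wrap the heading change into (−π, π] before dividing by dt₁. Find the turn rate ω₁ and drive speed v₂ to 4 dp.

ω₁ = -2.2683, v₂ = 11.7047

heading to target = atan2(-3−-5, -4.5−1) = 2.7928
Δθ = wrap(2.7928 − -2.3562) = -1.1342; ω₁ = Δθ/dt₁ = -2.2683
distance = √((-4.5−1)² + (-3−-5)²) = 5.8523; v₂ = distance/dt₂ = 11.7047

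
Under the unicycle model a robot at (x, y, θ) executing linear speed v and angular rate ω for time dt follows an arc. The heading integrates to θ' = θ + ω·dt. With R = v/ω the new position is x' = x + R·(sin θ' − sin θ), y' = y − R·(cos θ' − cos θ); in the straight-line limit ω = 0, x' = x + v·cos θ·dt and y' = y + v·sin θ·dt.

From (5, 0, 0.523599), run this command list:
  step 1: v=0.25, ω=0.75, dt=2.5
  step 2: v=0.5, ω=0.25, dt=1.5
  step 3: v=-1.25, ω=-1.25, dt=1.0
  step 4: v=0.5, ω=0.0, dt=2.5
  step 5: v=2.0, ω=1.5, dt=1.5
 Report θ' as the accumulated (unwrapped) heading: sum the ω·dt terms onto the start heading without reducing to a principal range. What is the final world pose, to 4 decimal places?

step 1: θ'=2.3986 (R=0.3333) → pose (5.0588, 0.5342, 2.3986)
step 2: θ'=2.7736 (R=2.0000) → pose (4.4253, 0.9274, 2.7736)
step 3: θ'=1.5236 (R=1.0000) → pose (5.0645, -0.0529, 1.5236)
step 4: θ'=1.5236 (straight) → pose (5.1234, 1.1957, 1.5236)
step 5: θ'=3.7736 (R=1.3333) → pose (3.0039, 2.3344, 3.7736)

(3.0039, 2.3344, 3.7736)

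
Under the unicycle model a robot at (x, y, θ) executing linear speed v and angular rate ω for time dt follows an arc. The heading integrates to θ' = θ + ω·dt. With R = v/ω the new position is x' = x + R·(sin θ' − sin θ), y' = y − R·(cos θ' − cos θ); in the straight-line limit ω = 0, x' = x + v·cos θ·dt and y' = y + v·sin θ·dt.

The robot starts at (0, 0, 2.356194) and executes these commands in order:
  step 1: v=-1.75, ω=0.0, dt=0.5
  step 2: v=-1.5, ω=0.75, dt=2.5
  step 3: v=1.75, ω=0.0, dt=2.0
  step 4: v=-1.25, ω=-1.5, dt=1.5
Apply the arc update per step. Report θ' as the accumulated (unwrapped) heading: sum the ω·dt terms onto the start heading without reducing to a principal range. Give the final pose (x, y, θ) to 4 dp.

(3.6887, -3.2860, 1.9812)

step 1: θ'=2.3562 (straight) → pose (0.6187, -0.6187, 2.3562)
step 2: θ'=4.2312 (R=-2.0000) → pose (3.8058, -0.1302, 4.2312)
step 3: θ'=4.2312 (straight) → pose (2.1859, -3.2327, 4.2312)
step 4: θ'=1.9812 (R=0.8333) → pose (3.6887, -3.2860, 1.9812)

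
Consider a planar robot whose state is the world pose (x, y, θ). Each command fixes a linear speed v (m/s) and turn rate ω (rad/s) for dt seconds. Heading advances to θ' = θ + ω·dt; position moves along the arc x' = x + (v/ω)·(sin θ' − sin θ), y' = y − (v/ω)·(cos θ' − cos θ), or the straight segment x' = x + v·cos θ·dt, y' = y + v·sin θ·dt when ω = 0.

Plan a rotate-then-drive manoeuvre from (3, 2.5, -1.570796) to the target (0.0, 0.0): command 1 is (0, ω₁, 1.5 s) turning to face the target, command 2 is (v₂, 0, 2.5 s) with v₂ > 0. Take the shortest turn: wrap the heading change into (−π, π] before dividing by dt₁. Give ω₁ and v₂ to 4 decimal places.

heading to target = atan2(0−2.5, 0−3) = -2.4469
Δθ = wrap(-2.4469 − -1.5708) = -0.8761; ω₁ = Δθ/dt₁ = -0.5840
distance = √((0−3)² + (0−2.5)²) = 3.9051; v₂ = distance/dt₂ = 1.5620

ω₁ = -0.5840, v₂ = 1.5620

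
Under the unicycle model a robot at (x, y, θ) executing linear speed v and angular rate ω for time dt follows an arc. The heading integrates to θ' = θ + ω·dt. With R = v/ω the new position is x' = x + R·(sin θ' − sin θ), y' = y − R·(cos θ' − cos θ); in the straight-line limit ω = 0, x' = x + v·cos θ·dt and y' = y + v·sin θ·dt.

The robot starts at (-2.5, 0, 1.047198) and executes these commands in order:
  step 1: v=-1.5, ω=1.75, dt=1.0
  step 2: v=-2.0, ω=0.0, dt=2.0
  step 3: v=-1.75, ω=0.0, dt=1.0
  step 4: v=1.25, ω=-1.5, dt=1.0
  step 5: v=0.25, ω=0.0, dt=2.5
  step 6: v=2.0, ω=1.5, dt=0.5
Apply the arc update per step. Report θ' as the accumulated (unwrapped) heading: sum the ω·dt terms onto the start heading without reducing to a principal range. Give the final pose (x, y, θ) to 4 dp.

(2.9143, -0.5937, 2.0472)

step 1: θ'=2.7972 (R=-0.8571) → pose (-2.0471, -1.2354, 2.7972)
step 2: θ'=2.7972 (straight) → pose (1.7180, -2.5859, 2.7972)
step 3: θ'=2.7972 (straight) → pose (3.3653, -3.1767, 2.7972)
step 4: θ'=1.2972 (R=-0.8333) → pose (2.8443, -2.1672, 1.2972)
step 5: θ'=1.2972 (straight) → pose (3.0132, -1.5654, 1.2972)
step 6: θ'=2.0472 (R=1.3333) → pose (2.9143, -0.5937, 2.0472)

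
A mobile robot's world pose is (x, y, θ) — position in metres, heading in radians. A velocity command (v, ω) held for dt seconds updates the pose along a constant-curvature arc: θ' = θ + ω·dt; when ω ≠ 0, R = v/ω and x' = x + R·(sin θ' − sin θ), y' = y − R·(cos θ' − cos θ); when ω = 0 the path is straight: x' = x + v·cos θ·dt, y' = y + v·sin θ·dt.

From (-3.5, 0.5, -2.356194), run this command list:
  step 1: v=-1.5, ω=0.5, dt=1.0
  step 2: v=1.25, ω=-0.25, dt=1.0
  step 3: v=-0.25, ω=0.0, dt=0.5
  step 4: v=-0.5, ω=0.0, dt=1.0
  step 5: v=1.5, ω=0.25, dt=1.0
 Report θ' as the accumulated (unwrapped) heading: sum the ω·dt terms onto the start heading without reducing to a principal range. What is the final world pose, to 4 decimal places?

(-3.5181, -0.2008, -1.8562)

step 1: θ'=-1.8562 (R=-3.0000) → pose (-2.7427, 1.7767, -1.8562)
step 2: θ'=-2.1062 (R=-5.0000) → pose (-3.2401, 0.6335, -2.1062)
step 3: θ'=-2.1062 (straight) → pose (-3.1763, 0.7410, -2.1062)
step 4: θ'=-2.1062 (straight) → pose (-2.9212, 1.1710, -2.1062)
step 5: θ'=-1.8562 (R=6.0000) → pose (-3.5181, -0.2008, -1.8562)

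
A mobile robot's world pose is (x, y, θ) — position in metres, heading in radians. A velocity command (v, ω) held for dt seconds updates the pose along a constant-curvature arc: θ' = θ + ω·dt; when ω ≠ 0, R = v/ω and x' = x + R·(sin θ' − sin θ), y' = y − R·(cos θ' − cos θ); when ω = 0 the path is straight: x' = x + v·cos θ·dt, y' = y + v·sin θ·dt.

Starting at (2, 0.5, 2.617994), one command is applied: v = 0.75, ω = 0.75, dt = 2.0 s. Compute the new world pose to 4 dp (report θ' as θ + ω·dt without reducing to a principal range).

θ' = 2.6180 + 0.75·2.0 = 4.1180
R = v/ω = 0.75/0.75 = 1.0000
x' = 2 + 1.0000·(sin 4.1180 − sin 2.6180) = 0.6715
y' = 0.5 − 1.0000·(cos 4.1180 − cos 2.6180) = 0.1940

(0.6715, 0.1940, 4.1180)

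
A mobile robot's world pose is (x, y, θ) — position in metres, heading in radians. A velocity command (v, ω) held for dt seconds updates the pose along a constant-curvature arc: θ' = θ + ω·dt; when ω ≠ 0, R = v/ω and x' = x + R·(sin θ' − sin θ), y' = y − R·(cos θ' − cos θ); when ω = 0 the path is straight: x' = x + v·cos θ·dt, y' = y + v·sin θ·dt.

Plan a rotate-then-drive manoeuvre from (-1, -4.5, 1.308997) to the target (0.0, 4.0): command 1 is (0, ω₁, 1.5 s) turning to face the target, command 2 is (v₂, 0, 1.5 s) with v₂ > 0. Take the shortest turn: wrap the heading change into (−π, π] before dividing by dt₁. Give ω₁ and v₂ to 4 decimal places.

heading to target = atan2(4−-4.5, 0−-1) = 1.4537
Δθ = wrap(1.4537 − 1.3090) = 0.1447; ω₁ = Δθ/dt₁ = 0.0965
distance = √((0−-1)² + (4−-4.5)²) = 8.5586; v₂ = distance/dt₂ = 5.7057

ω₁ = 0.0965, v₂ = 5.7057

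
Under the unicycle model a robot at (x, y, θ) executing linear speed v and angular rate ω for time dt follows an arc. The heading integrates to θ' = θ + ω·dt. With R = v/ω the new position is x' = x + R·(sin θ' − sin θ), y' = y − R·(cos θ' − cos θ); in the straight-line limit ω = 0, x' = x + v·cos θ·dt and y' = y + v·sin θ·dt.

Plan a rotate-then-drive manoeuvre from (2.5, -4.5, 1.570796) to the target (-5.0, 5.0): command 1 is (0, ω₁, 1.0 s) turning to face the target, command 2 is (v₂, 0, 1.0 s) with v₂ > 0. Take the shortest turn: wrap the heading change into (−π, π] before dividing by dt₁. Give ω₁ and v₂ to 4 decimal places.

ω₁ = 0.6683, v₂ = 12.1037

heading to target = atan2(5−-4.5, -5−2.5) = 2.2391
Δθ = wrap(2.2391 − 1.5708) = 0.6683; ω₁ = Δθ/dt₁ = 0.6683
distance = √((-5−2.5)² + (5−-4.5)²) = 12.1037; v₂ = distance/dt₂ = 12.1037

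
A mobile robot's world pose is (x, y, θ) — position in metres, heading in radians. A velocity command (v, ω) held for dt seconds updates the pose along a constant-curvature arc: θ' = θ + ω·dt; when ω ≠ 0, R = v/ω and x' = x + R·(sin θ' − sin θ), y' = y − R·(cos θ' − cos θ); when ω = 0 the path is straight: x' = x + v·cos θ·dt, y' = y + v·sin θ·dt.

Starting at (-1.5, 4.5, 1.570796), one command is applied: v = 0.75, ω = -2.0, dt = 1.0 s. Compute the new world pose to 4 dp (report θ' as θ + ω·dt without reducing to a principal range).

(-0.9689, 4.8410, -0.4292)

θ' = 1.5708 + -2.0·1.0 = -0.4292
R = v/ω = 0.75/-2.0 = -0.3750
x' = -1.5 + -0.3750·(sin -0.4292 − sin 1.5708) = -0.9689
y' = 4.5 − -0.3750·(cos -0.4292 − cos 1.5708) = 4.8410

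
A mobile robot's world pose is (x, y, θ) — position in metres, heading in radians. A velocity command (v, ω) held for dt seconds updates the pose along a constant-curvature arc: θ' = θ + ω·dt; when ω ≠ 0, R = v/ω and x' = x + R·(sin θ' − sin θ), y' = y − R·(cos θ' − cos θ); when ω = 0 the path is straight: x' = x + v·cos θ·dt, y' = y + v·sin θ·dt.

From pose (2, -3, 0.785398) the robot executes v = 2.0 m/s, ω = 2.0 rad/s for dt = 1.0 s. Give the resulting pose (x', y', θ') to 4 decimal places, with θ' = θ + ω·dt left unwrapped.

(1.6416, -1.3557, 2.7854)

θ' = 0.7854 + 2.0·1.0 = 2.7854
R = v/ω = 2.0/2.0 = 1.0000
x' = 2 + 1.0000·(sin 2.7854 − sin 0.7854) = 1.6416
y' = -3 − 1.0000·(cos 2.7854 − cos 0.7854) = -1.3557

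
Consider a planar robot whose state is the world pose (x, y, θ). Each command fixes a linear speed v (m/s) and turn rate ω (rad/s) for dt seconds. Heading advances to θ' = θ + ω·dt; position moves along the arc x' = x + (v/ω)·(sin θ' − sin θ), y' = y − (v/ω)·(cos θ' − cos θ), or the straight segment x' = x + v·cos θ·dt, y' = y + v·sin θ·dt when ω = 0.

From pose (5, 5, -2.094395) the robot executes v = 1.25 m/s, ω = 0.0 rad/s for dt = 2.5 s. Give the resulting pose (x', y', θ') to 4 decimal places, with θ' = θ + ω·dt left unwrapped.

θ' = -2.0944 + 0.0·2.5 = -2.0944
ω = 0 → straight: x' = 5 + 1.25·cos(-2.0944)·2.5 = 3.4375
y' = 5 + 1.25·sin(-2.0944)·2.5 = 2.2937

(3.4375, 2.2937, -2.0944)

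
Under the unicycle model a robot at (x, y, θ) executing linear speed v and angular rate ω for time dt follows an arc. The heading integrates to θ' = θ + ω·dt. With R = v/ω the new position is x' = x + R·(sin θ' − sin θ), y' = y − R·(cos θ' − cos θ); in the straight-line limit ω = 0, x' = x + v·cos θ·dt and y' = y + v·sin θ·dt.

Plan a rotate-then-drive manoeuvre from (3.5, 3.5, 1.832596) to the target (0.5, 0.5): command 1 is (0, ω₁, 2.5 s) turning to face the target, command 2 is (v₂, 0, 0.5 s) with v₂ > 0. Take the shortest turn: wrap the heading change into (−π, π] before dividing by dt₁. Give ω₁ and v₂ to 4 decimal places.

heading to target = atan2(0.5−3.5, 0.5−3.5) = -2.3562
Δθ = wrap(-2.3562 − 1.8326) = 2.0944; ω₁ = Δθ/dt₁ = 0.8378
distance = √((0.5−3.5)² + (0.5−3.5)²) = 4.2426; v₂ = distance/dt₂ = 8.4853

ω₁ = 0.8378, v₂ = 8.4853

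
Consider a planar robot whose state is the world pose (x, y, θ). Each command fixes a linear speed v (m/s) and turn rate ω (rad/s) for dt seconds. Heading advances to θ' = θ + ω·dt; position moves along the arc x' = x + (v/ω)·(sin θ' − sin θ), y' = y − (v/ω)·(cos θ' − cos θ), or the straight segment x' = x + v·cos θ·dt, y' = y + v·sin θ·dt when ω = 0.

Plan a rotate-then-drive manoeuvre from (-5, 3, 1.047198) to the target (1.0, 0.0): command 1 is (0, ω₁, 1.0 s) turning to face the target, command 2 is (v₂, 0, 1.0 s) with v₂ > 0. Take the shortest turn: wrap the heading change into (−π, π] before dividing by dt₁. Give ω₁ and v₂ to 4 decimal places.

ω₁ = -1.5108, v₂ = 6.7082

heading to target = atan2(0−3, 1−-5) = -0.4636
Δθ = wrap(-0.4636 − 1.0472) = -1.5108; ω₁ = Δθ/dt₁ = -1.5108
distance = √((1−-5)² + (0−3)²) = 6.7082; v₂ = distance/dt₂ = 6.7082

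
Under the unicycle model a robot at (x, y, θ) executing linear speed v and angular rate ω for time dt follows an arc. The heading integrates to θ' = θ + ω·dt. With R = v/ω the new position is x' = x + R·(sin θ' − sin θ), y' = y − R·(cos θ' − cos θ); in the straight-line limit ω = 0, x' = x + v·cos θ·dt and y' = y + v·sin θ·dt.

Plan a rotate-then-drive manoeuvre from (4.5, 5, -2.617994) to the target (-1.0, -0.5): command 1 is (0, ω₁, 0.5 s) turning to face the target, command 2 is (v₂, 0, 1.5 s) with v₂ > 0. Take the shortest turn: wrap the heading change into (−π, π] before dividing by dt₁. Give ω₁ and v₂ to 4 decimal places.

heading to target = atan2(-0.5−5, -1−4.5) = -2.3562
Δθ = wrap(-2.3562 − -2.6180) = 0.2618; ω₁ = Δθ/dt₁ = 0.5236
distance = √((-1−4.5)² + (-0.5−5)²) = 7.7782; v₂ = distance/dt₂ = 5.1854

ω₁ = 0.5236, v₂ = 5.1854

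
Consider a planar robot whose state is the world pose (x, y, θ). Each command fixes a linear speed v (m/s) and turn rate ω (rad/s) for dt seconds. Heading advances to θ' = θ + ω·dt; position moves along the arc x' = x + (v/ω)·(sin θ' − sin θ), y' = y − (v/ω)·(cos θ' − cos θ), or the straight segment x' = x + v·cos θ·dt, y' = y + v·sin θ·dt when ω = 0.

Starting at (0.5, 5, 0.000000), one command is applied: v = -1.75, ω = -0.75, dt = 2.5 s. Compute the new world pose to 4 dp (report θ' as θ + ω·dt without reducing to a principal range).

θ' = 0.0000 + -0.75·2.5 = -1.8750
R = v/ω = -1.75/-0.75 = 2.3333
x' = 0.5 + 2.3333·(sin -1.8750 − sin 0.0000) = -1.7262
y' = 5 − 2.3333·(cos -1.8750 − cos 0.0000) = 8.0322

(-1.7262, 8.0322, -1.8750)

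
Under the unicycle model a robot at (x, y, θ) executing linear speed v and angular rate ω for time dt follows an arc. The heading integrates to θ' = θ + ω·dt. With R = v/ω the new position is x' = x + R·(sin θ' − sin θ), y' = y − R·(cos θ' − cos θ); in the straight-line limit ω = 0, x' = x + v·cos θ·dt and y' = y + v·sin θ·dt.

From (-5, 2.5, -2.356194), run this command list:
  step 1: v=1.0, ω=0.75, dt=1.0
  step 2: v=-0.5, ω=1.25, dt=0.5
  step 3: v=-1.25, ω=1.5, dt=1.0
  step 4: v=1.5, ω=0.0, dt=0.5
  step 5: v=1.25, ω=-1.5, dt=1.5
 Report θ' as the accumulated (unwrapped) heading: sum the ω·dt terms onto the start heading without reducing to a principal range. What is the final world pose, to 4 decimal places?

(-4.6757, 1.6164, -1.7312)

step 1: θ'=-1.6062 (R=1.3333) → pose (-5.3897, 1.6044, -1.6062)
step 2: θ'=-0.9812 (R=-0.4000) → pose (-5.4570, 1.8409, -0.9812)
step 3: θ'=0.5188 (R=-0.8333) → pose (-6.5628, 2.1013, 0.5188)
step 4: θ'=0.5188 (straight) → pose (-5.9115, 2.4731, 0.5188)
step 5: θ'=-1.7312 (R=-0.8333) → pose (-4.6757, 1.6164, -1.7312)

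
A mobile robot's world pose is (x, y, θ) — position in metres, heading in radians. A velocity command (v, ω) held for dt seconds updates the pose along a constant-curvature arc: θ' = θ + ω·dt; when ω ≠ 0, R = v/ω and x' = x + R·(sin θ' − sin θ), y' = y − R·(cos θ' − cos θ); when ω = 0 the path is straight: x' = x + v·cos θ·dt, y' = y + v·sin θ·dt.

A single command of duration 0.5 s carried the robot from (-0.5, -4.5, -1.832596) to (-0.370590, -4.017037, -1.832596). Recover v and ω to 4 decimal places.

v = -1.0000, ω = 0.0000

Δθ = -1.832596 − -1.832596 = 0.000000
ω = Δθ/dt = 0.000000/0.5 = 0.0000
ω = 0 → v = (Δx·cos θ + Δy·sin θ)/dt = -1.0000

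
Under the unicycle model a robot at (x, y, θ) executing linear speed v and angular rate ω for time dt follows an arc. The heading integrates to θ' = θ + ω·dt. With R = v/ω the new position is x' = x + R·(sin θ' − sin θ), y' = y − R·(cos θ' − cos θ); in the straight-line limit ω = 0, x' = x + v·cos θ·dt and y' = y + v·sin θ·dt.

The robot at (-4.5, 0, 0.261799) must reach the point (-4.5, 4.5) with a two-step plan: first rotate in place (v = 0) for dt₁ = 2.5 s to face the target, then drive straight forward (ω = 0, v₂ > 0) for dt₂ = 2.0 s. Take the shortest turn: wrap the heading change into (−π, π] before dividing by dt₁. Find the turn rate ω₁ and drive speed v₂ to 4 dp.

ω₁ = 0.5236, v₂ = 2.2500

heading to target = atan2(4.5−0, -4.5−-4.5) = 1.5708
Δθ = wrap(1.5708 − 0.2618) = 1.3090; ω₁ = Δθ/dt₁ = 0.5236
distance = √((-4.5−-4.5)² + (4.5−0)²) = 4.5000; v₂ = distance/dt₂ = 2.2500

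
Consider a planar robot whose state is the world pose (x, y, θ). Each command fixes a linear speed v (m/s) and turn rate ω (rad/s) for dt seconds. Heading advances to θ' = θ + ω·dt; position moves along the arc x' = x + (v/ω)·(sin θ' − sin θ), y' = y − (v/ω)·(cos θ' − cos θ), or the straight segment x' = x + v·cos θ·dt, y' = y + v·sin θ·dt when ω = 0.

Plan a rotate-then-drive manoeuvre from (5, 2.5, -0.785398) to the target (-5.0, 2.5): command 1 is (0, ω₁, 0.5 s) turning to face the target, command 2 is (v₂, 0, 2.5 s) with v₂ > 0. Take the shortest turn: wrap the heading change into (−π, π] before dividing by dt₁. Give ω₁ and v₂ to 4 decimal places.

ω₁ = -4.7124, v₂ = 4.0000

heading to target = atan2(2.5−2.5, -5−5) = 3.1416
Δθ = wrap(3.1416 − -0.7854) = -2.3562; ω₁ = Δθ/dt₁ = -4.7124
distance = √((-5−5)² + (2.5−2.5)²) = 10.0000; v₂ = distance/dt₂ = 4.0000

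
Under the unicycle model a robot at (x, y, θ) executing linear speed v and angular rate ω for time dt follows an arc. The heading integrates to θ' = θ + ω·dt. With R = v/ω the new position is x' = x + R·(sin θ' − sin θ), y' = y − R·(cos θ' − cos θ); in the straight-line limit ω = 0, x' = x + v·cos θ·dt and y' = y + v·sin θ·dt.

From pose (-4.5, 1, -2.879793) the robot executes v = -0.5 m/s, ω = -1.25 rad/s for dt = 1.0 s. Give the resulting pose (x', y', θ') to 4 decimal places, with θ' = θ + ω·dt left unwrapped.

(-4.0625, 0.8337, -4.1298)

θ' = -2.8798 + -1.25·1.0 = -4.1298
R = v/ω = -0.5/-1.25 = 0.4000
x' = -4.5 + 0.4000·(sin -4.1298 − sin -2.8798) = -4.0625
y' = 1 − 0.4000·(cos -4.1298 − cos -2.8798) = 0.8337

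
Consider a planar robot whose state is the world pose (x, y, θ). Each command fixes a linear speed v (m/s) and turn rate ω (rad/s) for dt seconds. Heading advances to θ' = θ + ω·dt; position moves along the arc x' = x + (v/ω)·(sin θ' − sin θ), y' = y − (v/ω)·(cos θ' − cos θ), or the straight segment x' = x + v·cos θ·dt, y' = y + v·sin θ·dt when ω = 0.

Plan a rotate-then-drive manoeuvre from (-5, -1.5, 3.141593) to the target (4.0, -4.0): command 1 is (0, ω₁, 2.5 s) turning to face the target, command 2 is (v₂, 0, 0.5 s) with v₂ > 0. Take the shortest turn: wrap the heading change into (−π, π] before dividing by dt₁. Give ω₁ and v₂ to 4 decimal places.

heading to target = atan2(-4−-1.5, 4−-5) = -0.2709
Δθ = wrap(-0.2709 − 3.1416) = 2.8706; ω₁ = Δθ/dt₁ = 1.1483
distance = √((4−-5)² + (-4−-1.5)²) = 9.3408; v₂ = distance/dt₂ = 18.6815

ω₁ = 1.1483, v₂ = 18.6815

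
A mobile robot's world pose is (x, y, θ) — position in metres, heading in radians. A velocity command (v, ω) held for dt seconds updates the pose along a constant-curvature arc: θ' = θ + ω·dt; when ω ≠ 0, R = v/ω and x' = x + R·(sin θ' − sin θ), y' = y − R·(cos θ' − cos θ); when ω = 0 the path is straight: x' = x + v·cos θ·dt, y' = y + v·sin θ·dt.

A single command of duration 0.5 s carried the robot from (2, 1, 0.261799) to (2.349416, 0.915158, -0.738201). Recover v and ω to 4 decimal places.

Δθ = -0.738201 − 0.261799 = -1.000000
ω = Δθ/dt = -1.000000/0.5 = -2.0000
R = Δx/(sin θ' − sin θ) = -0.3750
v = R·ω = -0.3750·-2.0000 = 0.7500

v = 0.7500, ω = -2.0000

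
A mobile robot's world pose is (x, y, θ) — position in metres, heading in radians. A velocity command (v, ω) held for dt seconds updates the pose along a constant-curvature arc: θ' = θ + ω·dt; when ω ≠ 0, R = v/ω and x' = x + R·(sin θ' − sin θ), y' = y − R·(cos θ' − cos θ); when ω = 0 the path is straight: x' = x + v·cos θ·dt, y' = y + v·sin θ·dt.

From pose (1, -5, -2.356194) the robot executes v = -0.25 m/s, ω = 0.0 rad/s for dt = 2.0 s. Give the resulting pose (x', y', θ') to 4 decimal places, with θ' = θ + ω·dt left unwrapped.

(1.3536, -4.6464, -2.3562)

θ' = -2.3562 + 0.0·2.0 = -2.3562
ω = 0 → straight: x' = 1 + -0.25·cos(-2.3562)·2.0 = 1.3536
y' = -5 + -0.25·sin(-2.3562)·2.0 = -4.6464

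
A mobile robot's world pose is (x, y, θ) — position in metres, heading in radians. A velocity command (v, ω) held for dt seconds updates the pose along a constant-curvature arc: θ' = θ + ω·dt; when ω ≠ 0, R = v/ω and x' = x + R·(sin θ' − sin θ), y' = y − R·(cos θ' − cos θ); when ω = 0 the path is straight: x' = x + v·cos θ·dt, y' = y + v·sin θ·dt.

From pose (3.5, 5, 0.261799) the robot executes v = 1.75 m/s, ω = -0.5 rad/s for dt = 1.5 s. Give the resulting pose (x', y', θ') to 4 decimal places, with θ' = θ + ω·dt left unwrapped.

(6.0475, 4.7104, -0.4882)

θ' = 0.2618 + -0.5·1.5 = -0.4882
R = v/ω = 1.75/-0.5 = -3.5000
x' = 3.5 + -3.5000·(sin -0.4882 − sin 0.2618) = 6.0475
y' = 5 − -3.5000·(cos -0.4882 − cos 0.2618) = 4.7104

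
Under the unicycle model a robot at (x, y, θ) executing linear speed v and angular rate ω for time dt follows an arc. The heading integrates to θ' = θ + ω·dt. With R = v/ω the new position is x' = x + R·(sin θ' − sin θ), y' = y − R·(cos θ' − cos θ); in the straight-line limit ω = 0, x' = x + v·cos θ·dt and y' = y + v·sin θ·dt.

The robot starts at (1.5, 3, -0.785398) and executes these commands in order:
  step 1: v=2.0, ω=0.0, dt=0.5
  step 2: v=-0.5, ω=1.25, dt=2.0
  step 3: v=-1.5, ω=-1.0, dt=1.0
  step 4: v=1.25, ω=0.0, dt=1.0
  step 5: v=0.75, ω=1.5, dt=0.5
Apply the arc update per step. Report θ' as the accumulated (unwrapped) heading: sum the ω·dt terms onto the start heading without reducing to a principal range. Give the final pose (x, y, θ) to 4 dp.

(2.1406, 1.7486, 1.4646)

step 1: θ'=-0.7854 (straight) → pose (2.2071, 2.2929, -0.7854)
step 2: θ'=1.7146 (R=-0.4000) → pose (1.5284, 1.9527, 1.7146)
step 3: θ'=0.7146 (R=1.5000) → pose (1.0269, 0.6047, 0.7146)
step 4: θ'=0.7146 (straight) → pose (1.9710, 1.4239, 0.7146)
step 5: θ'=1.4646 (R=0.5000) → pose (2.1406, 1.7486, 1.4646)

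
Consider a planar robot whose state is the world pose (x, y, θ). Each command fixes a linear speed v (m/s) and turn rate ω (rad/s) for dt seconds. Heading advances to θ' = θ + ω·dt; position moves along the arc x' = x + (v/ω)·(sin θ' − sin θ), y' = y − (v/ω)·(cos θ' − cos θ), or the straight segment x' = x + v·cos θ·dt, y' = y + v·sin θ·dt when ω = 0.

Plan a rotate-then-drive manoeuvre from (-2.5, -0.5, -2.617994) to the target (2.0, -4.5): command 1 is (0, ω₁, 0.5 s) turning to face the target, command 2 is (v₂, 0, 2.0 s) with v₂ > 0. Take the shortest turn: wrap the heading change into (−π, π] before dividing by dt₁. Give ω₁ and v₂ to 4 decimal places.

heading to target = atan2(-4.5−-0.5, 2−-2.5) = -0.7266
Δθ = wrap(-0.7266 − -2.6180) = 1.8914; ω₁ = Δθ/dt₁ = 3.7827
distance = √((2−-2.5)² + (-4.5−-0.5)²) = 6.0208; v₂ = distance/dt₂ = 3.0104

ω₁ = 3.7827, v₂ = 3.0104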